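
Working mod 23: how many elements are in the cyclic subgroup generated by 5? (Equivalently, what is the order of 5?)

22

The order of 5 must divide p − 1 = 22 = 2 · 11.
Divisors: 1, 2, 11, 22.
Check each in increasing order: 5^1 ≡ 5;  5^2 ≡ 2;  5^11 ≡ 22;  5^22 ≡ 1.
Smallest exponent giving 1 is 22.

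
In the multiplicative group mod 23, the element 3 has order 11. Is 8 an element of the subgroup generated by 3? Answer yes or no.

⟨3⟩ has order 11; its elements mod 23 are {1, 2, 3, 4, 6, 8, 9, 12, 13, 16, 18}.
8 is in this set.

yes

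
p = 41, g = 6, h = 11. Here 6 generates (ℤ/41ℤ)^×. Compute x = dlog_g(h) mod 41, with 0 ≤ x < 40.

3

Successive powers of 6 modulo 41:
  6^0=1  6^1=6  6^2=36  6^3=11
So 6^3 ≡ 11 (mod 41), giving x = 3.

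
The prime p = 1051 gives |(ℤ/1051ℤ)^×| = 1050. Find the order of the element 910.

150

The order of 910 must divide p − 1 = 1050 = 2 · 3 · 5^2 · 7.
Divisors: 1, 2, 3, 5, 6, 7, 10, 14, 15, 21, 25, 30, 35, 42, 50, 70, 75, 105, 150, 175, 210, 350, 525, 1050.
Check each in increasing order: 910^1 ≡ 910;  910^2 ≡ 963;  910^3 ≡ 847;  910^5 ≡ 85;  910^6 ≡ 627;  910^7 ≡ 928;  910^10 ≡ 919;  910^14 ≡ 415;  910^15 ≡ 341;  910^21 ≡ 454;  910^25 ≡ 181;  910^30 ≡ 671;  910^35 ≡ 281;  910^42 ≡ 120;  910^50 ≡ 180;  910^70 ≡ 136;  910^75 ≡ 1050;  910^105 ≡ 380;  910^150 ≡ 1.
Smallest exponent giving 1 is 150.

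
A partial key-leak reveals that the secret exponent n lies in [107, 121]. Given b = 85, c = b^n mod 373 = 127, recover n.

119

Compute 85^107 mod 373 = 202, then multiply by 85 repeatedly:
  85^107=202  85^108=12  85^109=274  85^110=164  85^111=139
  85^112=252  85^113=159  85^114=87  85^115=308  85^116=70
  85^117=355  85^118=335  85^119=127
Found 127 at exponent 119.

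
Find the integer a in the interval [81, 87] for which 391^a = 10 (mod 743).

Compute 391^81 mod 743 = 10, then multiply by 391 repeatedly:
  391^81=10
Found 10 at exponent 81.

81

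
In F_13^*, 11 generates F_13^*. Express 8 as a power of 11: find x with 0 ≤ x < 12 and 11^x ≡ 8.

Successive powers of 11 modulo 13:
  11^0=1  11^1=11  11^2=4  11^3=5  11^4=3  11^5=7
  11^6=12  11^7=2  11^8=9  11^9=8
So 11^9 ≡ 8 (mod 13), giving x = 9.

9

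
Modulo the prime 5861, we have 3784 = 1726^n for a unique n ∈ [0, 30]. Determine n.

Compute 1726^0 mod 5861 = 1, then multiply by 1726 repeatedly:
  1726^0=1  1726^1=1726  1726^2=1688  1726^3=571  1726^4=898
  1726^5=2644  1726^6=3686  1726^7=2851  1726^8=3447  1726^9=607
  1726^10=4424  1726^11=4802  1726^12=798  1726^13=13  1726^14=4855
  1726^15=4361  1726^16=1562  1726^17=5813  1726^18=5067  1726^19=1030
  1726^20=1897  1726^21=3784
Found 3784 at exponent 21.

21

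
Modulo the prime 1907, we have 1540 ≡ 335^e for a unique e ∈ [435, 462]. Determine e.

462

Compute 335^435 mod 1907 = 181, then multiply by 335 repeatedly:
  335^435=181  335^436=1518  335^437=1268  335^438=1426  335^439=960
  335^440=1224  335^441=35  335^442=283  335^443=1362  335^444=497
  335^445=586  335^446=1796  335^447=955  335^448=1456  335^449=1475
  335^450=212  335^451=461  335^452=1875  335^453=722  335^454=1588
  335^455=1834  335^456=336  335^457=47  335^458=489  335^459=1720
  335^460=286  335^461=460  335^462=1540
Found 1540 at exponent 462.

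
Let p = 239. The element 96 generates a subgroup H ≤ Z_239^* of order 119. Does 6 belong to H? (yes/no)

yes

6 ∈ ⟨96⟩ iff 6^119 ≡ 1 (mod 239), since |⟨96⟩| = 119.
6^119 mod 239 = 1.
Since 1 = 1, 6 lies in the subgroup.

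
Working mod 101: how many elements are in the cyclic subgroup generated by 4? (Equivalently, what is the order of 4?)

50

The order of 4 must divide p − 1 = 100 = 2^2 · 5^2.
Divisors: 1, 2, 4, 5, 10, 20, 25, 50, 100.
Check each in increasing order: 4^1 ≡ 4;  4^2 ≡ 16;  4^4 ≡ 54;  4^5 ≡ 14;  4^10 ≡ 95;  4^20 ≡ 36;  4^25 ≡ 100;  4^50 ≡ 1.
Smallest exponent giving 1 is 50.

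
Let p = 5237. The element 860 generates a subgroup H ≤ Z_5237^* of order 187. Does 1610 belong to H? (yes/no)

yes

1610 ∈ ⟨860⟩ iff 1610^187 ≡ 1 (mod 5237), since |⟨860⟩| = 187.
1610^187 mod 5237 = 1.
Since 1 = 1, 1610 lies in the subgroup.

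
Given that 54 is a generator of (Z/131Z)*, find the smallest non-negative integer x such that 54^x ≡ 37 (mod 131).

123

Baby-step giant-step with m = ceil(sqrt(130)) = 12.
Baby table (54^j mod 131 for j=0..11):
  0:1  1:54  2:34  3:2  4:108  5:68  6:4  7:85
  8:5  9:8  10:39  11:10
Giant step factor: 54^(-12) ≡ 41 (mod 131).
Scan 37·41^i mod 131 for i = 0, 1, …:
  i=0: 37   i=1: 76   i=2: 103   i=3: 31
  i=4: 92   i=5: 104   i=6: 72   i=7: 70
  i=8: 119   i=9: 32   i=10: 2
Match at i=10, j=3: x = 10·12 + 3 = 123.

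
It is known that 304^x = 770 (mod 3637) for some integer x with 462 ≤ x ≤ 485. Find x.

467

Compute 304^462 mod 3637 = 750, then multiply by 304 repeatedly:
  304^462=750  304^463=2506  304^464=1691  304^465=1247  304^466=840
  304^467=770
Found 770 at exponent 467.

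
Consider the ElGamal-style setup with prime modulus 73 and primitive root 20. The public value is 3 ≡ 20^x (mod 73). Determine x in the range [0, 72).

Successive powers of 20 modulo 73:
  20^0=1  20^1=20  20^2=35  20^3=43  20^4=57  20^5=45
  20^6=24  20^7=42  20^8=37  20^9=10  20^10=54  20^11=58
  20^12=65  20^13=59  20^14=12  20^15=21  20^16=55  20^17=5
  20^18=27  20^19=29  20^20=69  20^21=66  20^22=6  20^23=47
  20^24=64  20^25=39  20^26=50  20^27=51  20^28=71  20^29=33
  20^30=3
So 20^30 ≡ 3 (mod 73), giving x = 30.

30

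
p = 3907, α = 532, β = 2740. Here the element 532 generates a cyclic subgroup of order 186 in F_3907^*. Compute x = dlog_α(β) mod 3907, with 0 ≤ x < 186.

50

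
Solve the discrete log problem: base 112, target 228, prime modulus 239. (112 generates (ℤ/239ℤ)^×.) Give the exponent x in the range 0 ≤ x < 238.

31

Baby-step giant-step with m = ceil(sqrt(238)) = 16.
Baby table (112^j mod 239 for j=0..15):
  0:1  1:112  2:116  3:86  4:72  5:177  6:226  7:217
  8:165  9:77  10:20  11:89  12:169  13:47  14:6  15:194
Giant step factor: 112^(-16) ≡ 91 (mod 239).
Scan 228·91^i mod 239 for i = 0, 1, …:
  i=0: 228   i=1: 194
Match at i=1, j=15: x = 1·16 + 15 = 31.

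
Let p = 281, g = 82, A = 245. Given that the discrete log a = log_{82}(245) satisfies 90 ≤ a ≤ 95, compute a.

Compute 82^90 mod 281 = 245, then multiply by 82 repeatedly:
  82^90=245
Found 245 at exponent 90.

90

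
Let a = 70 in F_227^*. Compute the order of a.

113

The order of 70 must divide p − 1 = 226 = 2 · 113.
Divisors: 1, 2, 113, 226.
Check each in increasing order: 70^1 ≡ 70;  70^2 ≡ 133;  70^113 ≡ 1.
Smallest exponent giving 1 is 113.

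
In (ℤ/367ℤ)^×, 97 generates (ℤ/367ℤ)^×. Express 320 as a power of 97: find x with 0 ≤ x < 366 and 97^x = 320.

345

Baby-step giant-step with m = ceil(sqrt(366)) = 20.
Baby table (97^j mod 367 for j=0..19):
  0:1  1:97  2:234  3:311  4:73  5:108  6:200  7:316
  8:191  9:177  10:287  11:314  12:364  13:76  14:32  15:168
  16:148  17:43  18:134  19:153
Giant step factor: 97^(-20) ≡ 212 (mod 367).
Scan 320·212^i mod 367 for i = 0, 1, …:
  i=0: 320   i=1: 312   i=2: 84   i=3: 192
  i=4: 334   i=5: 344   i=6: 262   i=7: 127
  i=8: 133   i=9: 304     …   i=16: 139
  i=17: 108
Match at i=17, j=5: x = 17·20 + 5 = 345.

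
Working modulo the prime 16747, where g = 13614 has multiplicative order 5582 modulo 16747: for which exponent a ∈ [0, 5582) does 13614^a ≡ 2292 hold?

Baby-step giant-step with m = ceil(sqrt(5582)) = 75.
Baby table (13614^j mod 16747 for j=0..74):
  0:1  1:13614  2:1947  3:12704  4:5987  5:16116  6:777  7:10721
  8:5589  9:7025  10:12980  11:12123  12:837  13:6958  14:5180  15:15650
  16:3766  17:7757  18:13963  19:13832  20:5580  21:1728  22:12204  23:15016
  24:13942  25:12637  26:14934  27:2896  28:3706  29:11520  30:14372  31:5207
  32:14794  33:6094  34:15825  35:8142  36:13542  37:9812  38:6496  39:12384
  40:3727  41:12715  42:5018  43:4039  44:6545  45:9590  46:15395  47:15572
  48:13682  49:6614  50:11124  51:15762  52:4557  53:8110  54:13316  55:14496
  56:1896  57:5017  58:7172  59:4598  60:13633  61:9408  62:16203  63:12905
  64:12640  65:5535  66:8737  67:8324  68:12734  69:12479  70:7538  71:13463
  72:6114  73:3406  74:13588
Giant step factor: 13614^(-75) ≡ 8272 (mod 16747).
Scan 2292·8272^i mod 16747 for i = 0, 1, …:
  i=0: 2292   i=1: 1820   i=2: 16234   i=3: 10202
  i=4: 2811   i=5: 7756   i=6: 16622   i=7: 4314
  i=8: 14298   i=9: 5742     …   i=39: 6053
  i=40: 13633
Match at i=40, j=60: a = 40·75 + 60 = 3060.

3060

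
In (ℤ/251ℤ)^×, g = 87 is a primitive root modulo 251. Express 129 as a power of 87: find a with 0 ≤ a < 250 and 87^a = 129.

187

Baby-step giant-step with m = ceil(sqrt(250)) = 16.
Baby table (87^j mod 251 for j=0..15):
  0:1  1:87  2:39  3:130  4:15  5:50  6:83  7:193
  8:225  9:248  10:241  11:134  12:112  13:206  14:101  15:2
Giant step factor: 87^(-16) ≡ 88 (mod 251).
Scan 129·88^i mod 251 for i = 0, 1, …:
  i=0: 129   i=1: 57   i=2: 247   i=3: 150
  i=4: 148   i=5: 223   i=6: 46   i=7: 32
  i=8: 55   i=9: 71   i=10: 224   i=11: 134
Match at i=11, j=11: a = 11·16 + 11 = 187.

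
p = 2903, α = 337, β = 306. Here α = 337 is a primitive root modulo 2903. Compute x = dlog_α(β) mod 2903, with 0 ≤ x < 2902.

1608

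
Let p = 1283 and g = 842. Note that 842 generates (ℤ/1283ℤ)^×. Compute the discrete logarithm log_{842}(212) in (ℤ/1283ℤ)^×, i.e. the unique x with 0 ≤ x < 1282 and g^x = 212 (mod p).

290

Baby-step giant-step with m = ceil(sqrt(1282)) = 36.
Baby table (842^j mod 1283 for j=0..35):
  0:1  1:842  2:748  3:1146  4:116  5:164  6:807  7:787
  8:626  9:1062  10:1236  11:199  12:768  13:24  14:963  15:1273
  16:561  17:218  18:87  19:123  20:926  21:911  22:1111  23:155
  24:927  25:470  26:576  27:18  28:1043  29:634  30:100  31:805
  32:386  33:413  34:53  35:1004
Giant step factor: 842^(-36) ≡ 915 (mod 1283).
Scan 212·915^i mod 1283 for i = 0, 1, …:
  i=0: 212   i=1: 247   i=2: 197   i=3: 635
  i=4: 1109   i=5: 1165   i=6: 1085   i=7: 1016
  i=8: 748
Match at i=8, j=2: x = 8·36 + 2 = 290.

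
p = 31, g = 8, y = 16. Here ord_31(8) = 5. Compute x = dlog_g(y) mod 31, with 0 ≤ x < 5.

3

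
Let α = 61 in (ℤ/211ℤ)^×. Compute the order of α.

30

The order of 61 must divide p − 1 = 210 = 2 · 3 · 5 · 7.
Divisors: 1, 2, 3, 5, 6, 7, 10, 14, 15, 21, 30, 35, 42, 70, 105, 210.
Check each in increasing order: 61^1 ≡ 61;  61^2 ≡ 134;  61^3 ≡ 156;  61^5 ≡ 15;  61^6 ≡ 71;  61^7 ≡ 111;  61^10 ≡ 14;  61^14 ≡ 83;  61^15 ≡ 210;  61^21 ≡ 140;  61^30 ≡ 1.
Smallest exponent giving 1 is 30.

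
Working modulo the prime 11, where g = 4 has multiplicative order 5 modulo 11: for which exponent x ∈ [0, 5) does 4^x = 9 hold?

3

Successive powers of 4 modulo 11:
  4^0=1  4^1=4  4^2=5  4^3=9
So 4^3 ≡ 9 (mod 11), giving x = 3.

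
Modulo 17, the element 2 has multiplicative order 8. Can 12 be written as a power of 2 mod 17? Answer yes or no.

12 ∈ ⟨2⟩ iff 12^8 ≡ 1 (mod 17), since |⟨2⟩| = 8.
12^8 mod 17 = 16.
Since 16 ≠ 1, 12 does not lie in the subgroup.

no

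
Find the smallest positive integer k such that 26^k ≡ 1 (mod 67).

33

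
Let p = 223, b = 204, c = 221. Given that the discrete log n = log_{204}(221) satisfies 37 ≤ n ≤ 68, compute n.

63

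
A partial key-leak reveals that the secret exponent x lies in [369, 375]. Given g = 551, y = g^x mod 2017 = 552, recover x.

372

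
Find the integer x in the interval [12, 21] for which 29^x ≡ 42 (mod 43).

21

Compute 29^12 mod 43 = 11, then multiply by 29 repeatedly:
  29^12=11  29^13=18  29^14=6  29^15=2  29^16=15
  29^17=5  29^18=16  29^19=34  29^20=40  29^21=42
Found 42 at exponent 21.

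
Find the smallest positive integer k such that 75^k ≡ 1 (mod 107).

53

The order of 75 must divide p − 1 = 106 = 2 · 53.
Divisors: 1, 2, 53, 106.
Check each in increasing order: 75^1 ≡ 75;  75^2 ≡ 61;  75^53 ≡ 1.
Smallest exponent giving 1 is 53.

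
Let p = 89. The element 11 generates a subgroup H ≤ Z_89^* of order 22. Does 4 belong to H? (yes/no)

⟨11⟩ has order 22; its elements mod 89 are {1, 2, 4, 8, 11, 16, 22, 25, 32, 39, 44, 45, 50, 57, 64, 67, 73, 78, 81, 85, 87, 88}.
4 is in this set.

yes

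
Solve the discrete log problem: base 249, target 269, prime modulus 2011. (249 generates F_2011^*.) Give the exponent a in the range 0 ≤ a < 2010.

1991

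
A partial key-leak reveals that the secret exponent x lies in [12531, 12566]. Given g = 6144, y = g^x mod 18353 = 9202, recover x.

Compute 6144^12531 mod 18353 = 1905, then multiply by 6144 repeatedly:
  6144^12531=1905  6144^12532=13459  6144^12533=11831  6144^12534=11784  6144^12535=16664
  6144^12536=10582  6144^12537=9482  6144^12538=4986  6144^12539=2827  6144^12540=7150
  6144^12541=10871  6144^12542=4857  6144^12543=17783  6144^12544=3343  6144^12545=2385
  6144^12546=7746  6144^12547=2095  6144^12548=6227  6144^12549=11036  6144^12550=9202
Found 9202 at exponent 12550.

12550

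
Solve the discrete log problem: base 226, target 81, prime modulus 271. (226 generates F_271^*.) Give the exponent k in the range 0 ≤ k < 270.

72

Baby-step giant-step with m = ceil(sqrt(270)) = 17.
Baby table (226^j mod 271 for j=0..16):
  0:1  1:226  2:128  3:202  4:124  5:111  6:154  7:116
  8:200  9:214  10:126  11:21  12:139  13:249  14:177  15:165
  16:163
Giant step factor: 226^(-17) ≡ 15 (mod 271).
Scan 81·15^i mod 271 for i = 0, 1, …:
  i=0: 81   i=1: 131   i=2: 68   i=3: 207
  i=4: 124
Match at i=4, j=4: k = 4·17 + 4 = 72.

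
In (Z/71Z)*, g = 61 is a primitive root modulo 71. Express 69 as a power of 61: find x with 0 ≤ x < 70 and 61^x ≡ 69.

Successive powers of 61 modulo 71:
  61^0=1  61^1=61  61^2=29  61^3=65  61^4=60  61^5=39
  61^6=36  61^7=66  61^8=50  61^9=68  61^10=30  61^11=55
  61^12=18  61^13=33  61^14=25  61^15=34  61^16=15  61^17=63
  61^18=9  61^19=52  61^20=48  61^21=17  61^22=43  61^23=67
  61^24=40  61^25=26  61^26=24  61^27=44  61^28=57  61^29=69
So 61^29 ≡ 69 (mod 71), giving x = 29.

29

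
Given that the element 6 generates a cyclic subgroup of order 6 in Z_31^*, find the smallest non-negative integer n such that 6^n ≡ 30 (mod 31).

3

Successive powers of 6 modulo 31:
  6^0=1  6^1=6  6^2=5  6^3=30
So 6^3 ≡ 30 (mod 31), giving n = 3.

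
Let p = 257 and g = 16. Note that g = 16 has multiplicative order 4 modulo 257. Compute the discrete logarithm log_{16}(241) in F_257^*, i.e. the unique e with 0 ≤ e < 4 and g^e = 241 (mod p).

3

Successive powers of 16 modulo 257:
  16^0=1  16^1=16  16^2=256  16^3=241
So 16^3 ≡ 241 (mod 257), giving e = 3.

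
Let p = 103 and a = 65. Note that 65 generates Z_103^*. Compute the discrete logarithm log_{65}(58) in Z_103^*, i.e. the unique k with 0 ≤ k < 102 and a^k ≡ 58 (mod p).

94

Baby-step giant-step with m = ceil(sqrt(102)) = 11.
Baby table (65^j mod 103 for j=0..10):
  0:1  1:65  2:2  3:27  4:4  5:54  6:8  7:5
  8:16  9:10  10:32
Giant step factor: 65^(-11) ≡ 67 (mod 103).
Scan 58·67^i mod 103 for i = 0, 1, …:
  i=0: 58   i=1: 75   i=2: 81   i=3: 71
  i=4: 19   i=5: 37   i=6: 7   i=7: 57
  i=8: 8
Match at i=8, j=6: k = 8·11 + 6 = 94.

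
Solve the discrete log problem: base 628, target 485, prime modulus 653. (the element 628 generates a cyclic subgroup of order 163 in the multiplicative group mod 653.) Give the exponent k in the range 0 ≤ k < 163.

44

Baby-step giant-step with m = ceil(sqrt(163)) = 13.
Baby table (628^j mod 653 for j=0..12):
  0:1  1:628  2:625  3:47  4:131  5:643  6:250  7:280
  8:183  9:649  10:100  11:112  12:465
Giant step factor: 628^(-13) ≡ 81 (mod 653).
Scan 485·81^i mod 653 for i = 0, 1, …:
  i=0: 485   i=1: 105   i=2: 16   i=3: 643
Match at i=3, j=5: k = 3·13 + 5 = 44.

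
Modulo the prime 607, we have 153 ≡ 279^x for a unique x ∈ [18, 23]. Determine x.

21

Compute 279^18 mod 607 = 195, then multiply by 279 repeatedly:
  279^18=195  279^19=382  279^20=353  279^21=153
Found 153 at exponent 21.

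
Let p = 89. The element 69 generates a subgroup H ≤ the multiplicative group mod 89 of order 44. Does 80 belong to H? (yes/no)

80 ∈ ⟨69⟩ iff 80^44 ≡ 1 (mod 89), since |⟨69⟩| = 44.
80^44 mod 89 = 1.
Since 1 = 1, 80 lies in the subgroup.

yes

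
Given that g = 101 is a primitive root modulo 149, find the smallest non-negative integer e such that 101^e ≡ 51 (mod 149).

143

Baby-step giant-step with m = ceil(sqrt(148)) = 13.
Baby table (101^j mod 149 for j=0..12):
  0:1  1:101  2:69  3:115  4:142  5:38  6:113  7:89
  8:49  9:32  10:103  11:122  12:104
Giant step factor: 101^(-13) ≡ 147 (mod 149).
Scan 51·147^i mod 149 for i = 0, 1, …:
  i=0: 51   i=1: 47   i=2: 55   i=3: 39
  i=4: 71   i=5: 7   i=6: 135   i=7: 28
  i=8: 93   i=9: 112   i=10: 74   i=11: 1
Match at i=11, j=0: e = 11·13 + 0 = 143.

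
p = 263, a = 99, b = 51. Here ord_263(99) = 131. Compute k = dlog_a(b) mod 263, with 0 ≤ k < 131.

44

Baby-step giant-step with m = ceil(sqrt(131)) = 12.
Baby table (99^j mod 263 for j=0..11):
  0:1  1:99  2:70  3:92  4:166  5:128  6:48  7:18
  8:204  9:208  10:78  11:95
Giant step factor: 99^(-12) ≡ 96 (mod 263).
Scan 51·96^i mod 263 for i = 0, 1, …:
  i=0: 51   i=1: 162   i=2: 35   i=3: 204
Match at i=3, j=8: k = 3·12 + 8 = 44.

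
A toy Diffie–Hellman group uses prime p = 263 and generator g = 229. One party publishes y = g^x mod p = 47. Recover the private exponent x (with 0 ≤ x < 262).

57

Baby-step giant-step with m = ceil(sqrt(262)) = 17.
Baby table (229^j mod 263 for j=0..16):
  0:1  1:229  2:104  3:146  4:33  5:193  6:13  7:84
  8:37  9:57  10:166  11:142  12:169  13:40  14:218  15:215
  16:54
Giant step factor: 229^(-17) ≡ 158 (mod 263).
Scan 47·158^i mod 263 for i = 0, 1, …:
  i=0: 47   i=1: 62   i=2: 65   i=3: 13
Match at i=3, j=6: x = 3·17 + 6 = 57.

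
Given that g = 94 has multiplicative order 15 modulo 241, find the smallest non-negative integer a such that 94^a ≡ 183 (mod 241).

Successive powers of 94 modulo 241:
  94^0=1  94^1=94  94^2=160  94^3=98  94^4=54  94^5=15
  94^6=205  94^7=231  94^8=24  94^9=87  94^10=225  94^11=183
So 94^11 ≡ 183 (mod 241), giving a = 11.

11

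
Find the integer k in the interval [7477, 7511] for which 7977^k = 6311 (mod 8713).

7489

Compute 7977^7477 mod 8713 = 5319, then multiply by 7977 repeatedly:
  7977^7477=5319  7977^7478=6066  7977^7479=5193  7977^7480=2959  7977^7481=426
  7977^7482=132  7977^7483=7404  7977^7484=4994  7977^7485=1302  7977^7486=158
  7977^7487=5694  7977^7488=169  7977^7489=6311
Found 6311 at exponent 7489.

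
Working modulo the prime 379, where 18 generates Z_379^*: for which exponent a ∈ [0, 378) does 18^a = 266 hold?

Baby-step giant-step with m = ceil(sqrt(378)) = 20.
Baby table (18^j mod 379 for j=0..19):
  0:1  1:18  2:324  3:147  4:372  5:253  6:6  7:108
  8:49  9:124  10:337  11:2  12:36  13:269  14:294  15:365
  16:127  17:12  18:216  19:98
Giant step factor: 18^(-20) ≡ 81 (mod 379).
Scan 266·81^i mod 379 for i = 0, 1, …:
  i=0: 266   i=1: 322   i=2: 310   i=3: 96
  i=4: 196   i=5: 337
Match at i=5, j=10: a = 5·20 + 10 = 110.

110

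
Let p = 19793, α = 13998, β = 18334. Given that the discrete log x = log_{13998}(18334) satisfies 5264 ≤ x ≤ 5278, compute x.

5277

Compute 13998^5264 mod 19793 = 9697, then multiply by 13998 repeatedly:
  13998^5264=9697  13998^5265=18005  13998^5266=9721  13998^5267=17476  13998^5268=7361
  13998^5269=16713  13998^5270=15107  13998^5271=19167  13998^5272=5551  13998^5273=15373
  13998^5274=1758  13998^5275=5785  13998^5276=5267  13998^5277=18334
Found 18334 at exponent 5277.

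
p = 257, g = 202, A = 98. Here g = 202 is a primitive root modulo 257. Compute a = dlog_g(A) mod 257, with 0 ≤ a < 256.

110

Baby-step giant-step with m = ceil(sqrt(256)) = 16.
Baby table (202^j mod 257 for j=0..15):
  0:1  1:202  2:198  3:161  4:140  5:10  6:221  7:181
  8:68  9:115  10:100  11:154  12:11  13:166  14:122  15:229
Giant step factor: 202^(-16) ≡ 128 (mod 257).
Scan 98·128^i mod 257 for i = 0, 1, …:
  i=0: 98   i=1: 208   i=2: 153   i=3: 52
  i=4: 231   i=5: 13   i=6: 122
Match at i=6, j=14: a = 6·16 + 14 = 110.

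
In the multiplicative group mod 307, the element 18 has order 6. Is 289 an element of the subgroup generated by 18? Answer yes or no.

⟨18⟩ has order 6; its elements mod 307 are {1, 17, 18, 289, 290, 306}.
289 is in this set.

yes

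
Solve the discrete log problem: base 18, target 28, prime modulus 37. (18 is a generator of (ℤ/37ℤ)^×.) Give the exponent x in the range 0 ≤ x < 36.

2

Successive powers of 18 modulo 37:
  18^0=1  18^1=18  18^2=28
So 18^2 ≡ 28 (mod 37), giving x = 2.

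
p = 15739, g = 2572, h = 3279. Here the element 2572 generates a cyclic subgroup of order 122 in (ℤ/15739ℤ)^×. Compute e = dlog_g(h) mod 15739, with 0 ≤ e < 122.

Successive powers of 2572 modulo 15739:
  2572^0=1  2572^1=2572  2572^2=4804  2572^3=773  2572^4=5042  2572^5=14827
  2572^6=15186  2572^7=9933  2572^8=3279
So 2572^8 ≡ 3279 (mod 15739), giving e = 8.

8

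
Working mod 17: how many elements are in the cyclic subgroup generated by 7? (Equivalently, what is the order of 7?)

The order of 7 must divide p − 1 = 16 = 2^4.
Divisors: 1, 2, 4, 8, 16.
Check each in increasing order: 7^1 ≡ 7;  7^2 ≡ 15;  7^4 ≡ 4;  7^8 ≡ 16;  7^16 ≡ 1.
Smallest exponent giving 1 is 16.

16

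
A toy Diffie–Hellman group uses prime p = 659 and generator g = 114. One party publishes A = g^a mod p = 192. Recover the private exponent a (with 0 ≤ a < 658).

Baby-step giant-step with m = ceil(sqrt(658)) = 26.
Baby table (114^j mod 659 for j=0..25):
  0:1  1:114  2:475  3:112  4:247  5:480  6:23  7:645
  8:381  9:599  10:409  11:496  12:529  13:337  14:196  15:597
  16:181  17:205  18:305  19:502  20:554  21:551  22:209  23:102
  24:425  25:343
Giant step factor: 114^(-26) ≡ 495 (mod 659).
Scan 192·495^i mod 659 for i = 0, 1, …:
  i=0: 192   i=1: 144   i=2: 108   i=3: 81
  i=4: 555   i=5: 581   i=6: 271   i=7: 368
  i=8: 276   i=9: 207     …   i=14: 266
  i=15: 529
Match at i=15, j=12: a = 15·26 + 12 = 402.

402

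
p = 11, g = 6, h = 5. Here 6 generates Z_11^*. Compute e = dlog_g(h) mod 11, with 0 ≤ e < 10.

6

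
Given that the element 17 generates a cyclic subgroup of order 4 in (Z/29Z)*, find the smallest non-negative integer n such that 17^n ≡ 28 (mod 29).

2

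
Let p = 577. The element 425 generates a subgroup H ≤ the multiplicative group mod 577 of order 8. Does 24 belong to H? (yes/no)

yes

⟨425⟩ has order 8; its elements mod 577 are {1, 24, 152, 186, 391, 425, 553, 576}.
24 is in this set.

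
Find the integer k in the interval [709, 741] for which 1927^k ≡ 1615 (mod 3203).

Compute 1927^709 mod 3203 = 428, then multiply by 1927 repeatedly:
  1927^709=428  1927^710=1585  1927^711=1836  1927^712=1860  1927^713=63
  1927^714=2890  1927^715=2216  1927^716=633  1927^717=2651  1927^718=2895
  1927^719=2242  1927^720=2690  1927^721=1176  1927^722=1631  1927^723=794
  1927^724=2207  1927^725=2508  1927^726=2792  1927^727=2347  1927^728=33
  1927^729=2734  1927^730=2686  1927^731=3077  1927^732=626  1927^733=1974
  1927^734=1937  1927^735=1104  1927^736=616  1927^737=1922  1927^738=1026
  1927^739=851  1927^740=3144  1927^741=1615
Found 1615 at exponent 741.

741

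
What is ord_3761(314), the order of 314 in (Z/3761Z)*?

The order of 314 must divide p − 1 = 3760 = 2^4 · 5 · 47.
Divisors: 1, 2, 4, 5, 8, 10, 16, 20, 40, 47, 80, 94, 188, 235, 376, 470, 752, 940, 1880, 3760.
Check each in increasing order: 314^1 ≡ 314;  314^2 ≡ 810;  314^4 ≡ 1686;  314^5 ≡ 2864;  314^8 ≡ 3041;  314^10 ≡ 3516;  314^16 ≡ 3143;  314^20 ≡ 3610;  314^40 ≡ 235;  314^47 ≡ 1689;  314^80 ≡ 2571;  314^94 ≡ 1883;  314^188 ≡ 2827;  314^235 ≡ 2094;  314^376 ≡ 3565;  314^470 ≡ 3271;  314^752 ≡ 806;  314^940 ≡ 3157;  314^1880 ≡ 3760;  314^3760 ≡ 1.
Smallest exponent giving 1 is 3760.

3760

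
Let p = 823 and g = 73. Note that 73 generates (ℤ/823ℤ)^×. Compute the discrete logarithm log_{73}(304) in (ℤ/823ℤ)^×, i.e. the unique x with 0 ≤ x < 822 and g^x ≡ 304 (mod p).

Baby-step giant-step with m = ceil(sqrt(822)) = 29.
Baby table (73^j mod 823 for j=0..28):
  0:1  1:73  2:391  3:561  4:626  5:433  6:335  7:588
  8:128  9:291  10:668  11:207  12:297  13:283  14:84  15:371
  16:747  17:213  18:735  19:160  20:158  21:12  22:53  23:577
  24:148  25:105  26:258  27:728  28:472
Giant step factor: 73^(-29) ≡ 202 (mod 823).
Scan 304·202^i mod 823 for i = 0, 1, …:
  i=0: 304   i=1: 506   i=2: 160
Match at i=2, j=19: x = 2·29 + 19 = 77.

77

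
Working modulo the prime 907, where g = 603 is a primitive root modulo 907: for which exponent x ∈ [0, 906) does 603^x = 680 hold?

Baby-step giant-step with m = ceil(sqrt(906)) = 31.
Baby table (603^j mod 907 for j=0..30):
  0:1  1:603  2:809  3:768  4:534  5:17  6:274  7:148
  8:358  9:8  10:289  11:123  12:702  13:644  14:136  15:378
  16:277  17:143  18:64  19:498  20:77  21:174  22:617  23:181
  24:303  25:402  26:237  27:512  28:356  29:616  30:485
Giant step factor: 603^(-31) ≡ 95 (mod 907).
Scan 680·95^i mod 907 for i = 0, 1, …:
  i=0: 680   i=1: 203   i=2: 238   i=3: 842
  i=4: 174
Match at i=4, j=21: x = 4·31 + 21 = 145.

145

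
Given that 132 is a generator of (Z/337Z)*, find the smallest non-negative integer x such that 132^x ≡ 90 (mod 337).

209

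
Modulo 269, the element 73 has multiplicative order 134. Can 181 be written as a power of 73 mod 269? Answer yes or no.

no

181 ∈ ⟨73⟩ iff 181^134 ≡ 1 (mod 269), since |⟨73⟩| = 134.
181^134 mod 269 = 268.
Since 268 ≠ 1, 181 does not lie in the subgroup.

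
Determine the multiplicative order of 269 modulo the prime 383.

The order of 269 must divide p − 1 = 382 = 2 · 191.
Divisors: 1, 2, 191, 382.
Check each in increasing order: 269^1 ≡ 269;  269^2 ≡ 357;  269^191 ≡ 382;  269^382 ≡ 1.
Smallest exponent giving 1 is 382.

382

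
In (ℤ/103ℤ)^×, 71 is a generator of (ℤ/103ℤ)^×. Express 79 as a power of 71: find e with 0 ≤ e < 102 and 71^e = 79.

84

Baby-step giant-step with m = ceil(sqrt(102)) = 11.
Baby table (71^j mod 103 for j=0..10):
  0:1  1:71  2:97  3:89  4:36  5:84  6:93  7:11
  8:60  9:37  10:52
Giant step factor: 71^(-11) ≡ 45 (mod 103).
Scan 79·45^i mod 103 for i = 0, 1, …:
  i=0: 79   i=1: 53   i=2: 16   i=3: 102
  i=4: 58   i=5: 35   i=6: 30   i=7: 11
Match at i=7, j=7: e = 7·11 + 7 = 84.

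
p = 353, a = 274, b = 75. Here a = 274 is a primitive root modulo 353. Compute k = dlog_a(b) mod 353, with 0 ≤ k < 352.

217

Baby-step giant-step with m = ceil(sqrt(352)) = 19.
Baby table (274^j mod 353 for j=0..18):
  0:1  1:274  2:240  3:102  4:61  5:123  6:167  7:221
  8:191  9:90  10:303  11:67  12:2  13:195  14:127  15:204
  16:122  17:246  18:334
Giant step factor: 274^(-19) ≡ 119 (mod 353).
Scan 75·119^i mod 353 for i = 0, 1, …:
  i=0: 75   i=1: 100   i=2: 251   i=3: 217
  i=4: 54   i=5: 72   i=6: 96   i=7: 128
  i=8: 53   i=9: 306   i=10: 55   i=11: 191
Match at i=11, j=8: k = 11·19 + 8 = 217.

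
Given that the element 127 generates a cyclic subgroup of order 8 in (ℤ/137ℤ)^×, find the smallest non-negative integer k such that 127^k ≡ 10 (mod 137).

5

Successive powers of 127 modulo 137:
  127^0=1  127^1=127  127^2=100  127^3=96  127^4=136  127^5=10
So 127^5 ≡ 10 (mod 137), giving k = 5.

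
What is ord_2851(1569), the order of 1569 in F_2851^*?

50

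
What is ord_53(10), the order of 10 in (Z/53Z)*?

The order of 10 must divide p − 1 = 52 = 2^2 · 13.
Divisors: 1, 2, 4, 13, 26, 52.
Check each in increasing order: 10^1 ≡ 10;  10^2 ≡ 47;  10^4 ≡ 36;  10^13 ≡ 1.
Smallest exponent giving 1 is 13.

13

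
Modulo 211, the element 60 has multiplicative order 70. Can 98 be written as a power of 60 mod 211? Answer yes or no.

yes

98 ∈ ⟨60⟩ iff 98^70 ≡ 1 (mod 211), since |⟨60⟩| = 70.
98^70 mod 211 = 1.
Since 1 = 1, 98 lies in the subgroup.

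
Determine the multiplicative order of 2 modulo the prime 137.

68

The order of 2 must divide p − 1 = 136 = 2^3 · 17.
Divisors: 1, 2, 4, 8, 17, 34, 68, 136.
Check each in increasing order: 2^1 ≡ 2;  2^2 ≡ 4;  2^4 ≡ 16;  2^8 ≡ 119;  2^17 ≡ 100;  2^34 ≡ 136;  2^68 ≡ 1.
Smallest exponent giving 1 is 68.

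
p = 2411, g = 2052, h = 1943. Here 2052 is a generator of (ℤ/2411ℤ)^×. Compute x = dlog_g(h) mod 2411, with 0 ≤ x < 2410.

1276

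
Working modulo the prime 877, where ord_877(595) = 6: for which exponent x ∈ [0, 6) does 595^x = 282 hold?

4

Successive powers of 595 modulo 877:
  595^0=1  595^1=595  595^2=594  595^3=876  595^4=282
So 595^4 ≡ 282 (mod 877), giving x = 4.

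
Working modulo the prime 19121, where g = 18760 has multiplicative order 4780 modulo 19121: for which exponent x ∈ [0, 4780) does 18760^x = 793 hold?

Baby-step giant-step with m = ceil(sqrt(4780)) = 70.
Baby table (18760^j mod 19121 for j=0..69):
  0:1  1:18760  2:15595  3:10900  4:4026  5:18931  6:11227  7:705
  8:13189  9:19021  10:16979  11:8422  12:19018  13:18062  14:19000  15:5439
  16:5984  17:449  18:10000  19:3869  20:18245  21:10300  22:10295  23:12100
  24:10609  25:13472  26:12463  27:13413  28:14641  29:11116  30:2534  31:3034
  32:13744  33:9876  34:10391  35:15686  36:16291  37:8217  38:16539  39:14294
  40:2536  41:2312  42:6692  43:12555  44:18443  45:15306  46:503  47:9627
  48:4675  49:14094  50:17373  51:35  52:6486  53:10437  54:18201  55:7063
  56:12471  57:10525  58:5554  59:2711  60:15621  61:1514  62:7955  63:15516
  64:1177  65:14886  66:18276  67:18230  68:15715  69:5822
Giant step factor: 18760^(-70) ≡ 14231 (mod 19121).
Scan 793·14231^i mod 19121 for i = 0, 1, …:
  i=0: 793   i=1: 3793   i=2: 18721   i=3: 5658
  i=4: 467   i=5: 10890   i=6: 19006   i=7: 7841
  i=8: 14236   i=9: 5521     …   i=30: 12276
  i=31: 10300
Match at i=31, j=21: x = 31·70 + 21 = 2191.

2191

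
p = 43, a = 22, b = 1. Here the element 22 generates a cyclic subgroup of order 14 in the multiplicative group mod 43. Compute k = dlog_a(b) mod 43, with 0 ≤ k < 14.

Successive powers of 22 modulo 43:
  22^0=1
So 22^0 ≡ 1 (mod 43), giving k = 0.

0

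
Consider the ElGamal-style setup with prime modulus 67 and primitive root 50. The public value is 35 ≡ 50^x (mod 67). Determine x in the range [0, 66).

14

Baby-step giant-step with m = ceil(sqrt(66)) = 9.
Baby table (50^j mod 67 for j=0..8):
  0:1  1:50  2:21  3:45  4:39  5:7  6:15  7:13
  8:47
Giant step factor: 50^(-9) ≡ 27 (mod 67).
Scan 35·27^i mod 67 for i = 0, 1, …:
  i=0: 35   i=1: 7
Match at i=1, j=5: x = 1·9 + 5 = 14.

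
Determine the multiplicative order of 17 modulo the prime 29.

4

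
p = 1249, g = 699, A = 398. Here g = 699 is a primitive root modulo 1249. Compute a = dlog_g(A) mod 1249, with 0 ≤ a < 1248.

217

Baby-step giant-step with m = ceil(sqrt(1248)) = 36.
Baby table (699^j mod 1249 for j=0..35):
  0:1  1:699  2:242  3:543  4:1110  5:261  6:85  7:712
  8:586  9:1191  10:675  11:952  12:980  13:568  14:1099  15:66
  16:1170  17:984  18:866  19:818  20:989  21:614  22:779  23:1206
  24:1168  25:835  26:382  27:981  28:18  29:92  30:609  31:1031
  32:1245  33:951  34:281  35:326
Giant step factor: 699^(-36) ≡ 1094 (mod 1249).
Scan 398·1094^i mod 1249 for i = 0, 1, …:
  i=0: 398   i=1: 760   i=2: 855   i=3: 1118
  i=4: 321   i=5: 205   i=6: 699
Match at i=6, j=1: a = 6·36 + 1 = 217.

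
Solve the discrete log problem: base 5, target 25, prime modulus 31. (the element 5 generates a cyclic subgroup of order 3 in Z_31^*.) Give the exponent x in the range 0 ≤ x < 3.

2

Successive powers of 5 modulo 31:
  5^0=1  5^1=5  5^2=25
So 5^2 ≡ 25 (mod 31), giving x = 2.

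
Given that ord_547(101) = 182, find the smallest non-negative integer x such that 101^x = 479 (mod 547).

Baby-step giant-step with m = ceil(sqrt(182)) = 14.
Baby table (101^j mod 547 for j=0..13):
  0:1  1:101  2:355  3:300  4:215  5:382  6:292  7:501
  8:277  9:80  10:422  11:503  12:479  13:243
Giant step factor: 101^(-14) ≡ 509 (mod 547).
Scan 479·509^i mod 547 for i = 0, 1, …:
  i=0: 479
Match at i=0, j=12: x = 0·14 + 12 = 12.

12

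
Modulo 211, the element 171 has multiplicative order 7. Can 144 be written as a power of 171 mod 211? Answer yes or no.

yes

144 ∈ ⟨171⟩ iff 144^7 ≡ 1 (mod 211), since |⟨171⟩| = 7.
144^7 mod 211 = 1.
Since 1 = 1, 144 lies in the subgroup.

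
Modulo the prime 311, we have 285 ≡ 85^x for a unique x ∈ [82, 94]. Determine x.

91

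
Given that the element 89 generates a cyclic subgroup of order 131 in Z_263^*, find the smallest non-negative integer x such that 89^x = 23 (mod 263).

10

Successive powers of 89 modulo 263:
  89^0=1  89^1=89  89^2=31  89^3=129  89^4=172  89^5=54
  89^6=72  89^7=96  89^8=128  89^9=83  89^10=23
So 89^10 ≡ 23 (mod 263), giving x = 10.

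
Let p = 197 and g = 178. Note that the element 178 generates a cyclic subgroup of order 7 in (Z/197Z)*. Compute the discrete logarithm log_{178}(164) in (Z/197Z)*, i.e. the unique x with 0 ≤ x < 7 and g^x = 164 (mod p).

2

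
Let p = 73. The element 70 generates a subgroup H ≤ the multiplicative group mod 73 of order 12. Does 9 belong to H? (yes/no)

yes

9 ∈ ⟨70⟩ iff 9^12 ≡ 1 (mod 73), since |⟨70⟩| = 12.
9^12 mod 73 = 1.
Since 1 = 1, 9 lies in the subgroup.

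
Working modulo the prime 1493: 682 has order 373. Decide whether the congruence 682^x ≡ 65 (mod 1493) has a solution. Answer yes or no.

yes

65 ∈ ⟨682⟩ iff 65^373 ≡ 1 (mod 1493), since |⟨682⟩| = 373.
65^373 mod 1493 = 1.
Since 1 = 1, 65 lies in the subgroup.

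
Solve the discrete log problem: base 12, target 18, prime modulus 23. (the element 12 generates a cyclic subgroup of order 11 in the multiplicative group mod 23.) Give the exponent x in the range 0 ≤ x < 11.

5

Successive powers of 12 modulo 23:
  12^0=1  12^1=12  12^2=6  12^3=3  12^4=13  12^5=18
So 12^5 ≡ 18 (mod 23), giving x = 5.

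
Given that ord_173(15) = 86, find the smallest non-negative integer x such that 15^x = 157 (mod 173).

Baby-step giant-step with m = ceil(sqrt(86)) = 10.
Baby table (15^j mod 173 for j=0..9):
  0:1  1:15  2:52  3:88  4:109  5:78  6:132  7:77
  8:117  9:25
Giant step factor: 15^(-10) ≡ 6 (mod 173).
Scan 157·6^i mod 173 for i = 0, 1, …:
  i=0: 157   i=1: 77
Match at i=1, j=7: x = 1·10 + 7 = 17.

17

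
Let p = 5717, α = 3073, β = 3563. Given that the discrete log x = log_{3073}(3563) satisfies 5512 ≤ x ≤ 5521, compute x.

Compute 3073^5512 mod 5717 = 5627, then multiply by 3073 repeatedly:
  3073^5512=5627  3073^5513=3563
Found 3563 at exponent 5513.

5513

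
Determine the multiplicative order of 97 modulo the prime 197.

The order of 97 must divide p − 1 = 196 = 2^2 · 7^2.
Divisors: 1, 2, 4, 7, 14, 28, 49, 98, 196.
Check each in increasing order: 97^1 ≡ 97;  97^2 ≡ 150;  97^4 ≡ 42;  97^7 ≡ 6;  97^14 ≡ 36;  97^28 ≡ 114;  97^49 ≡ 196;  97^98 ≡ 1.
Smallest exponent giving 1 is 98.

98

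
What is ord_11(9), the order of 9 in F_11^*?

The order of 9 must divide p − 1 = 10 = 2 · 5.
Divisors: 1, 2, 5, 10.
Check each in increasing order: 9^1 ≡ 9;  9^2 ≡ 4;  9^5 ≡ 1.
Smallest exponent giving 1 is 5.

5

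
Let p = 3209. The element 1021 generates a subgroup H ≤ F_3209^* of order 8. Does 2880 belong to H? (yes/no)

no

⟨1021⟩ has order 8; its elements mod 3209 are {1, 22, 484, 1021, 2188, 2725, 3187, 3208}.
2880 is not in this set.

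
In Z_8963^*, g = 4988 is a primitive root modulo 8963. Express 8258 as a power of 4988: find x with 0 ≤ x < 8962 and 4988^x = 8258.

8298

Baby-step giant-step with m = ceil(sqrt(8962)) = 95.
Baby table (4988^j mod 8963 for j=0..94):
  0:1  1:4988  2:7819  3:3159  4:138  5:7156  6:3462  7:5718
  8:1118  9:1598  10:2717  11:340  12:1913  13:5412  14:7463  15:2105
  16:4067  17:2927  18:8112  19:3674  20:5540  21:591  22:8044  23:5084
  24:2665  25:891  26:7623  27:2478  28:287  29:6439  30:3303  31:1370
  32:3754  33:1245  34:7664  35:837  36:7161  37:1513  38:8961  39:7950
  40:2288  41:2645  42:8687  43:3614  44:2039  45:6490  46:6727  47:5767
  48:3529  49:8283  50:5137  51:7102  52:3000  53:4753  54:829  55:3109
  56:1702  57:1615  58:6846  59:7781  60:1838  61:7758  62:3633  63:7181
  64:2680  65:4007  66:8389  67:5048  68:2357  69:6223  70:1455  71:6473
  72:2598  73:7289  74:3604  75:5937  76:4  77:2026  78:4387  79:3673
  80:552  81:1735  82:4885  83:4946  84:4472  85:6392  86:1905  87:1360
  88:7652  89:3722  90:2963  91:8420  92:7305  93:2745  94:5559
Giant step factor: 4988^(-95) ≡ 6263 (mod 8963).
Scan 8258·6263^i mod 8963 for i = 0, 1, …:
  i=0: 8258   i=1: 3344   i=2: 5904   i=3: 4377
  i=4: 4297   i=5: 5185   i=6: 706   i=7: 2919
  i=8: 6140   i=9: 3550     …   i=86: 3037
  i=87: 1245
Match at i=87, j=33: x = 87·95 + 33 = 8298.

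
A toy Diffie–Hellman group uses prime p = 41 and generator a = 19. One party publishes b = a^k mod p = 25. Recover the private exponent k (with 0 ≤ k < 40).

Successive powers of 19 modulo 41:
  19^0=1  19^1=19  19^2=33  19^3=12  19^4=23  19^5=27
  19^6=21  19^7=30  19^8=37  19^9=6  19^10=32  19^11=34
  19^12=31  19^13=15  19^14=39  19^15=3  19^16=16  19^17=17
  19^18=36  19^19=28  19^20=40  19^21=22  19^22=8  19^23=29
  19^24=18  19^25=14  19^26=20  19^27=11  19^28=4  19^29=35
  19^30=9  19^31=7  19^32=10  19^33=26  19^34=2  19^35=38
  19^36=25
So 19^36 ≡ 25 (mod 41), giving k = 36.

36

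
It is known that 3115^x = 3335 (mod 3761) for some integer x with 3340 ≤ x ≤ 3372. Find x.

3364

Compute 3115^3340 mod 3761 = 3198, then multiply by 3115 repeatedly:
  3115^3340=3198  3115^3341=2642  3115^3342=762  3115^3343=439  3115^3344=2242
  3115^3345=3414  3115^3346=2263  3115^3347=1131  3115^3348=2769  3115^3349=1462
  3115^3350=3320  3115^3351=2811  3115^3352=657  3115^3353=571  3115^3354=3473
  3115^3355=1759  3115^3356=3269  3115^3357=1908  3115^3358=1040  3115^3359=1379
  3115^3360=523  3115^3361=632  3115^3362=1677  3115^3363=3587  3115^3364=3335
Found 3335 at exponent 3364.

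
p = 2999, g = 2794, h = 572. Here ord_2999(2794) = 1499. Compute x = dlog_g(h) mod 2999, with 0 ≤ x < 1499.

Baby-step giant-step with m = ceil(sqrt(1499)) = 39.
Baby table (2794^j mod 2999 for j=0..38):
  0:1  1:2794  2:39  3:1002  4:1521  5:91  6:2338  7:550
  8:1212  9:457  10:2283  11:2828  12:2066  13:2328  14:2600  15:822
  16:2433  17:2068  18:1918  19:2678  20:2826  21:2476  22:2250  23:596
  24:779  25:2251  26:391  27:818  28:254  29:1912  30:909  31:2592
  32:2462  33:2121  34:50  35:1746  36:1950  37:2116  38:1075
Giant step factor: 2794^(-39) ≡ 495 (mod 2999).
Scan 572·495^i mod 2999 for i = 0, 1, …:
  i=0: 572   i=1: 1234   i=2: 2033   i=3: 1670
  i=4: 1925   i=5: 2192   i=6: 2401   i=7: 891
  i=8: 192   i=9: 2071     …   i=36: 1043
  i=37: 457
Match at i=37, j=9: x = 37·39 + 9 = 1452.

1452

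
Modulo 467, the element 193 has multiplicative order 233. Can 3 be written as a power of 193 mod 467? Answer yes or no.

yes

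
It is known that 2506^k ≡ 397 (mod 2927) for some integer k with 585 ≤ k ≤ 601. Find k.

Compute 2506^585 mod 2927 = 2081, then multiply by 2506 repeatedly:
  2506^585=2081  2506^586=1999  2506^587=1397  2506^588=190  2506^589=1966
  2506^590=655  2506^591=2310  2506^592=2181  2506^593=877  2506^594=2512
  2506^595=2022  2506^596=495  2506^597=2349  2506^598=397
Found 397 at exponent 598.

598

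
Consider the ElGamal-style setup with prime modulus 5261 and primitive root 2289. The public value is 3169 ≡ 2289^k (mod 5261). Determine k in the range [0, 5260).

Baby-step giant-step with m = ceil(sqrt(5260)) = 73.
Baby table (2289^j mod 5261 for j=0..72):
  0:1  1:2289  2:4826  3:3875  4:5090  5:3156  6:731  7:261
  8:2936  9:2207  10:1263  11:2718  12:3000  13:1395  14:4989  15:3451
  16:2578  17:3461  18:4424  19:4372  20:1086  21:2662  22:1080  23:4711
  24:3690  25:2505  26:4716  27:4613  28:330  29:3047  30:3758  31:327
  32:1441  33:5063  34:4485  35:1954  36:856  37:2292  38:1171  39:2570
  40:932  41:2643  42:4938  43:2454  44:3719  45:493  46:2623  47:1246
  48:632  49:5134  50:3913  51:2635  52:2409  53:673  54:4285  55:1861
  56:3680  57:659  58:3805  59:2690  60:2040  61:3053  62:1709  63:2978
  64:3647  65:4037  66:2377  67:1079  68:2422  69:4125  70:3891  71:4887
  72:1457
Giant step factor: 2289^(-73) ≡ 3398 (mod 5261).
Scan 3169·3398^i mod 5261 for i = 0, 1, …:
  i=0: 3169   i=1: 4256   i=2: 4660   i=3: 4331
  i=4: 1721   i=5: 2987   i=6: 1357   i=7: 2450
  i=8: 2198   i=9: 3445     …   i=48: 2879
  i=49: 2643
Match at i=49, j=41: k = 49·73 + 41 = 3618.

3618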